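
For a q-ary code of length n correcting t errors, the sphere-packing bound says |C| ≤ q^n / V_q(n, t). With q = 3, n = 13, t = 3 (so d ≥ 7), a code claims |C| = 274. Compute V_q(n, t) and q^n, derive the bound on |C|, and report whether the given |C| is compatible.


V_q(n, t) = 2627, q^n = 1594323, Hamming bound = 606, |C| = 274 ≤ bound (satisfied).

Step 1: Compute V_q(n, t) = Σ_{j=0}^3 C(n, j) (q−1)^j.
  j = 0: C(13,0)·(2)^0 = 1·1 = 1.
  j = 1: C(13,1)·(2)^1 = 13·2 = 26.
  j = 2: C(13,2)·(2)^2 = 78·4 = 312.
  j = 3: C(13,3)·(2)^3 = 286·8 = 2288.
  V_q(n, t) = 1 + 26 + 312 + 2288 = 2627.
Step 2: q^n = 3^13 = 1594323.
Step 3: Hamming bound ⌊q^n / V_q(n,t)⌋ = ⌊1594323/2627⌋ = 606.
Step 4: Compare |C| = 274 to 606: satisfied.
The claimed |C| lies below the Hamming bound.


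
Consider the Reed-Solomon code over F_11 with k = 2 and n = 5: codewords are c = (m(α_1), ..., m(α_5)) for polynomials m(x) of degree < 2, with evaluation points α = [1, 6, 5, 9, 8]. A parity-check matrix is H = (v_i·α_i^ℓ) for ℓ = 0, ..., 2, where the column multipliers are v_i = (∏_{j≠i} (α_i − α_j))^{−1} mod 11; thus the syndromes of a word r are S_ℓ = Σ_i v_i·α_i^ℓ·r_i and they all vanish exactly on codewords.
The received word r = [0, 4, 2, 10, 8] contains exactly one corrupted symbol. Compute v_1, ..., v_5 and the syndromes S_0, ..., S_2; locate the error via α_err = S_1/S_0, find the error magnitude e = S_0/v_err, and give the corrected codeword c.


S = (8, 8, 8), error at position 1, error magnitude e = 6, c = [5, 4, 2, 10, 8].

Step 1: column multipliers v_i = (∏_{j≠i}(α_i − α_j))^{−1} mod 11.
  i = 1 (α = 1): (1−6)(1−5)(1−9)(1−8) = (−5)·(−4)·(−8)·(−7) = 1120 ≡ 9, so v_1 = 9^{−1} = 5 (mod 11).
  i = 2 (α = 6): (6−1)(6−5)(6−9)(6−8) = 5·1·(−3)·(−2) = 30 ≡ 8, so v_2 = 8^{−1} = 7 (mod 11).
  i = 3 (α = 5): (5−1)(5−6)(5−9)(5−8) = 4·(−1)·(−4)·(−3) = −48 ≡ 7, so v_3 = 7^{−1} = 8 (mod 11).
  i = 4 (α = 9): (9−1)(9−6)(9−5)(9−8) = 8·3·4·1 = 96 ≡ 8, so v_4 = 8^{−1} = 7 (mod 11).
  i = 5 (α = 8): (8−1)(8−6)(8−5)(8−9) = 7·2·3·(−1) = −42 ≡ 2, so v_5 = 2^{−1} = 6 (mod 11).
  v = [5, 7, 8, 7, 6].
Step 2: syndromes of r = [0, 4, 2, 10, 8] (all sums mod 11).
  S_0 = Σ v_i r_i = 5·0 + 7·4 + 8·2 + 7·10 + 6·8 = 162 ≡ 8.
  S_1 = Σ v_i α_i r_i = 5·1·0 + 7·6·4 + 8·5·2 + 7·9·10 + 6·8·8 = 1262 ≡ 8.
  α_i^2 mod 11 = [1, 3, 3, 4, 9].
  S_2 = Σ v_i α_i^2 r_i = 5·1·0 + 7·3·4 + 8·3·2 + 7·4·10 + 6·9·8 = 844 ≡ 8.
  S = (8, 8, 8) ≠ 0, so r is not a codeword (an error is present).
Step 3: locate the error. For a single error e at position i, S_ℓ = v_i·e·α_i^ℓ, so α_err = S_1/S_0.
  S_0^{−1} = 8^{−1} = 7 (mod 11), so α_err = 8·7 = 56 ≡ 1 = α_1. Error position i = 1.
  Consistency check: S_2/S_1 = 8·7 = 56 ≡ 1 = α_err ✓ (single-error assumption holds).
Step 4: error magnitude e = S_0/v_1 = S_0·∏_{j≠1}(α_1 − α_j) = 8·9 = 72 ≡ 6 (mod 11).
Step 5: correct position 1: c_1 = r_1 − e = 0 − 6 ≡ 5 (mod 11). Hence c = [5, 4, 2, 10, 8].
  Check: interpolating c through the α_i gives m(x) = 3 + 2·x (degree < 2) with m(α_i) = c_i for every i, so c is indeed a codeword.


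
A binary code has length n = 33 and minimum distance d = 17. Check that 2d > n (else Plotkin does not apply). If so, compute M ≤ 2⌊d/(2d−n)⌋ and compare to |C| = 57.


Plotkin bound M ≤ 34; given |C| = 57 > bound (violated).

Check applicability: 2d = 34, n = 33.
2d − n = 1 > 0, so Plotkin applies.
Compute d/(2d−n) = 17/1 ≈ 17.0000.
⌊d/(2d−n)⌋ = 17.
Plotkin bound: M ≤ 2·17 = 34.
Given |C| = 57, check: VIOLATED.
This |C| is above the Plotkin bound, so no binary code with n = 33, d = 17 and 57 codewords exists.


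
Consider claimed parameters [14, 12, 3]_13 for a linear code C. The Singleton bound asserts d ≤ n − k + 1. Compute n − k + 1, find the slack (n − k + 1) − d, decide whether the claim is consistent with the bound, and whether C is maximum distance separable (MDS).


Singleton RHS = n − k + 1 = 3, slack = 0, bound satisfied, MDS.

Singleton bound: d ≤ n − k + 1.
Here n = 14, k = 12, so n − k + 1 = 3.
Given d = 3, check d ≤ 3: YES.
Slack = (n − k + 1) − d = 0.
The code is MDS (slack = 0).
Description: the claimed parameters are [14, 12, 3]_13; such a code would be MDS (meets Singleton bound).


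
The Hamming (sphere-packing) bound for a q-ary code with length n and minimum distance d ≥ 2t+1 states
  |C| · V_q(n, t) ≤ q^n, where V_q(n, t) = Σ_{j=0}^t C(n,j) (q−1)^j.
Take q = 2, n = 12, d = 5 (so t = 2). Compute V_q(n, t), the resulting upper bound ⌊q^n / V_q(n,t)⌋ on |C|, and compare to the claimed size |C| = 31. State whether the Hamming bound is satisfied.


V_q(n, t) = 79, q^n = 4096, Hamming bound = 51, |C| = 31 ≤ bound (satisfied).

Step 1: Compute V_q(n, t) = Σ_{j=0}^2 C(n, j) (q−1)^j.
  j = 0: C(12,0)·(1)^0 = 1·1 = 1.
  j = 1: C(12,1)·(1)^1 = 12·1 = 12.
  j = 2: C(12,2)·(1)^2 = 66·1 = 66.
  V_q(n, t) = 1 + 12 + 66 = 79.
Step 2: q^n = 2^12 = 4096.
Step 3: Hamming bound ⌊q^n / V_q(n,t)⌋ = ⌊4096/79⌋ = 51.
Step 4: Compare |C| = 31 to 51: satisfied.
The claimed |C| lies below the Hamming bound.


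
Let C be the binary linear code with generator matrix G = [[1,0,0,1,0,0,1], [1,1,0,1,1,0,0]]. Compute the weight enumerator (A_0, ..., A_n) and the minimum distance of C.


Weight distribution: A_0 = 1, A_3 = 2, A_4 = 1. Minimum distance d = 3.

Enumerate all 2^2 = 4 messages m ∈ F_2^2.
For each, compute codeword c = mG in F_2^7, then tally its weight.
  m = 00 → c = 0000000, weight = 0.
  m = 10 → c = 1001001, weight = 3.
  m = 01 → c = 1101100, weight = 4.
  m = 11 → c = 0100101, weight = 3.
Tally weights:
  weight 0: 1 codewords.
  weight 3: 2 codewords.
  weight 4: 1 codewords.
Minimum distance d = smallest w > 0 with A_w > 0 = 3.
Sanity: Σ A_w = 4 = 2^2 = 4 ✓.


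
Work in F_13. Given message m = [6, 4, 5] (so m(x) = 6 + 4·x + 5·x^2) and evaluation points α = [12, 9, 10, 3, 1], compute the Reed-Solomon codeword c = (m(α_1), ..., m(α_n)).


c = [7, 5, 0, 11, 2]

Message polynomial: m(x) = 6 + 4·x + 5·x^2 (mod 13).
For each evaluation point α_i, compute m(α_i) mod 13:
  α_1 = 12: Horner steps 5 → 12 → 7, so m(12) = 7.
  α_2 = 9: Horner steps 5 → 10 → 5, so m(9) = 5.
  α_3 = 10: Horner steps 5 → 2 → 0, so m(10) = 0.
  α_4 = 3: Horner steps 5 → 6 → 11, so m(3) = 11.
  α_5 = 1: Horner steps 5 → 9 → 2, so m(1) = 2.
Codeword c = [7, 5, 0, 11, 2] ∈ F_13^5.


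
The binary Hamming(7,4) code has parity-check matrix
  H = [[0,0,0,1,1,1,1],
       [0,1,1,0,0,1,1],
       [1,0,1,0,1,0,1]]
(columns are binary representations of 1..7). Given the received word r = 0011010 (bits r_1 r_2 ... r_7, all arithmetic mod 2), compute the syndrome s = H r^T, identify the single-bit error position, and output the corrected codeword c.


s = (0, 0, 1)^T, error position = 1, corrected codeword c = 1011010

Compute s = H r^T mod 2 one row at a time:
  s_1 = 1 + 0 + 1 + 0 = 2 ≡ 0 (mod 2).
  s_2 = 0 + 1 + 1 + 0 = 2 ≡ 0 (mod 2).
  s_3 = 0 + 1 + 0 + 0 = 1 ≡ 1 (mod 2).
s = (0, 0, 1)^T — this equals column 1 of H (binary 001), so error is at position 1.
Correct: flip bit 1 of r = 0011010 to get c = 1011010.


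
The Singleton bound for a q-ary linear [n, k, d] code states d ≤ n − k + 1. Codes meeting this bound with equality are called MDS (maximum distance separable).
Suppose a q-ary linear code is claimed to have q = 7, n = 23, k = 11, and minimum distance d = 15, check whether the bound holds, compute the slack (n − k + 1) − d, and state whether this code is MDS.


Singleton RHS = n − k + 1 = 13, slack = -2, bound violated (no such code; not MDS).

Singleton bound: d ≤ n − k + 1.
Here n = 23, k = 11, so n − k + 1 = 13.
Given d = 15, check d ≤ 13: NO.
Slack = (n − k + 1) − d = -2.
The slack is negative: d = 15 exceeds n − k + 1 = 13 by 2, so the Singleton bound is violated and no linear [23, 11, 15]_7 code can exist. In particular it is not MDS (MDS requires d = n − k + 1 exactly).
Description: the claimed parameters are [23, 11, 15]_7; such a code would be impossible (violates the Singleton bound).


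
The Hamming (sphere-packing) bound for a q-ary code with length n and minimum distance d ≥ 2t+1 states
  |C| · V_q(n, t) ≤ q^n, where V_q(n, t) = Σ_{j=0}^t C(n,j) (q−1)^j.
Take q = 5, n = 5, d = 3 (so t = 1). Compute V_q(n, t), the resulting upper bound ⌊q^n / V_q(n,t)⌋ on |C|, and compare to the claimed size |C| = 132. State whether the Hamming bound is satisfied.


V_q(n, t) = 21, q^n = 3125, Hamming bound = 148, |C| = 132 ≤ bound (satisfied).

Step 1: Compute V_q(n, t) = Σ_{j=0}^1 C(n, j) (q−1)^j.
  j = 0: C(5,0)·(4)^0 = 1·1 = 1.
  j = 1: C(5,1)·(4)^1 = 5·4 = 20.
  V_q(n, t) = 1 + 20 = 21.
Step 2: q^n = 5^5 = 3125.
Step 3: Hamming bound ⌊q^n / V_q(n,t)⌋ = ⌊3125/21⌋ = 148.
Step 4: Compare |C| = 132 to 148: satisfied.
The claimed |C| lies below the Hamming bound.


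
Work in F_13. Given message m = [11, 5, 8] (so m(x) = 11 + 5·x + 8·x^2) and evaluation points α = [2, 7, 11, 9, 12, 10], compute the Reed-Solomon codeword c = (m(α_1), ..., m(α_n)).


c = [1, 9, 7, 2, 1, 3]

Message polynomial: m(x) = 11 + 5·x + 8·x^2 (mod 13).
For each evaluation point α_i, compute m(α_i) mod 13:
  α_1 = 2: Horner steps 8 → 8 → 1, so m(2) = 1.
  α_2 = 7: Horner steps 8 → 9 → 9, so m(7) = 9.
  α_3 = 11: Horner steps 8 → 2 → 7, so m(11) = 7.
  α_4 = 9: Horner steps 8 → 12 → 2, so m(9) = 2.
  α_5 = 12: Horner steps 8 → 10 → 1, so m(12) = 1.
  α_6 = 10: Horner steps 8 → 7 → 3, so m(10) = 3.
Codeword c = [1, 9, 7, 2, 1, 3] ∈ F_13^6.


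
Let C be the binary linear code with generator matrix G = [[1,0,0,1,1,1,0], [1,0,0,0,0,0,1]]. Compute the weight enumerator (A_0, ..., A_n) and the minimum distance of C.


Weight distribution: A_0 = 1, A_2 = 1, A_4 = 2. Minimum distance d = 2.

Enumerate all 2^2 = 4 messages m ∈ F_2^2.
For each, compute codeword c = mG in F_2^7, then tally its weight.
  m = 00 → c = 0000000, weight = 0.
  m = 10 → c = 1001110, weight = 4.
  m = 01 → c = 1000001, weight = 2.
  m = 11 → c = 0001111, weight = 4.
Tally weights:
  weight 0: 1 codewords.
  weight 2: 1 codewords.
  weight 4: 2 codewords.
Minimum distance d = smallest w > 0 with A_w > 0 = 2.
Sanity: Σ A_w = 4 = 2^2 = 4 ✓.


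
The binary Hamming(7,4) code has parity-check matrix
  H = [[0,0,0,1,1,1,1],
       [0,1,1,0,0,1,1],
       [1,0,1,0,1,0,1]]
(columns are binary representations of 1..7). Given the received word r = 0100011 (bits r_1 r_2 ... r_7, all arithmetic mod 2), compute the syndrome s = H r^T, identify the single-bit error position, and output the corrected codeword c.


s = (0, 1, 1)^T, error position = 3, corrected codeword c = 0110011

Compute s = H r^T mod 2 one row at a time:
  s_1 = 0 + 0 + 1 + 1 = 2 ≡ 0 (mod 2).
  s_2 = 1 + 0 + 1 + 1 = 3 ≡ 1 (mod 2).
  s_3 = 0 + 0 + 0 + 1 = 1 ≡ 1 (mod 2).
s = (0, 1, 1)^T — this equals column 3 of H (binary 011), so error is at position 3.
Correct: flip bit 3 of r = 0100011 to get c = 0110011.


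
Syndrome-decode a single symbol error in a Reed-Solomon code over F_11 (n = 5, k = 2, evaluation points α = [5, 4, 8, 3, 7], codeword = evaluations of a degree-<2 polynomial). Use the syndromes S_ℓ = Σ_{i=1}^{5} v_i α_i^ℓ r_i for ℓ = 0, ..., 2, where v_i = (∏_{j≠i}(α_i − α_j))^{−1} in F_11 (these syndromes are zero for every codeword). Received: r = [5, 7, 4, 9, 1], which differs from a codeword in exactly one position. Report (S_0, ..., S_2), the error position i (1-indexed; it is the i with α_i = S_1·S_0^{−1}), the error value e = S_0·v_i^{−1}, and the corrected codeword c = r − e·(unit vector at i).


S = (1, 8, 9), error at position 3, error magnitude e = 5, c = [5, 7, 10, 9, 1].

Step 1: column multipliers v_i = (∏_{j≠i}(α_i − α_j))^{−1} mod 11.
  i = 1 (α = 5): (5−4)(5−8)(5−3)(5−7) = 1·(−3)·2·(−2) = 12 ≡ 1, so v_1 = 1^{−1} = 1 (mod 11).
  i = 2 (α = 4): (4−5)(4−8)(4−3)(4−7) = (−1)·(−4)·1·(−3) = −12 ≡ 10, so v_2 = 10^{−1} = 10 (mod 11).
  i = 3 (α = 8): (8−5)(8−4)(8−3)(8−7) = 3·4·5·1 = 60 ≡ 5, so v_3 = 5^{−1} = 9 (mod 11).
  i = 4 (α = 3): (3−5)(3−4)(3−8)(3−7) = (−2)·(−1)·(−5)·(−4) = 40 ≡ 7, so v_4 = 7^{−1} = 8 (mod 11).
  i = 5 (α = 7): (7−5)(7−4)(7−8)(7−3) = 2·3·(−1)·4 = −24 ≡ 9, so v_5 = 9^{−1} = 5 (mod 11).
  v = [1, 10, 9, 8, 5].
Step 2: syndromes of r = [5, 7, 4, 9, 1] (all sums mod 11).
  S_0 = Σ v_i r_i = 1·5 + 10·7 + 9·4 + 8·9 + 5·1 = 188 ≡ 1.
  S_1 = Σ v_i α_i r_i = 1·5·5 + 10·4·7 + 9·8·4 + 8·3·9 + 5·7·1 = 844 ≡ 8.
  α_i^2 mod 11 = [3, 5, 9, 9, 5].
  S_2 = Σ v_i α_i^2 r_i = 1·3·5 + 10·5·7 + 9·9·4 + 8·9·9 + 5·5·1 = 1362 ≡ 9.
  S = (1, 8, 9) ≠ 0, so r is not a codeword (an error is present).
Step 3: locate the error. For a single error e at position i, S_ℓ = v_i·e·α_i^ℓ, so α_err = S_1/S_0.
  S_0^{−1} = 1^{−1} = 1 (mod 11), so α_err = 8·1 = 8 ≡ 8 = α_3. Error position i = 3.
  Consistency check: S_2/S_1 = 9·7 = 63 ≡ 8 = α_err ✓ (single-error assumption holds).
Step 4: error magnitude e = S_0/v_3 = S_0·∏_{j≠3}(α_3 − α_j) = 1·5 = 5 ≡ 5 (mod 11).
Step 5: correct position 3: c_3 = r_3 − e = 4 − 5 ≡ 10 (mod 11). Hence c = [5, 7, 10, 9, 1].
  Check: interpolating c through the α_i gives m(x) = 4 + 9·x (degree < 2) with m(α_i) = c_i for every i, so c is indeed a codeword.


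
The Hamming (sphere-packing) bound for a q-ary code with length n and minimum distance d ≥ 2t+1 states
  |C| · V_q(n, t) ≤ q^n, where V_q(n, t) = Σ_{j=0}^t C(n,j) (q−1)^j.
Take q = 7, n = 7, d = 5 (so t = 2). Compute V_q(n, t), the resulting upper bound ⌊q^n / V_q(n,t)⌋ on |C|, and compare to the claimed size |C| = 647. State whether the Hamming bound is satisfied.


V_q(n, t) = 799, q^n = 823543, Hamming bound = 1030, |C| = 647 ≤ bound (satisfied).

Step 1: Compute V_q(n, t) = Σ_{j=0}^2 C(n, j) (q−1)^j.
  j = 0: C(7,0)·(6)^0 = 1·1 = 1.
  j = 1: C(7,1)·(6)^1 = 7·6 = 42.
  j = 2: C(7,2)·(6)^2 = 21·36 = 756.
  V_q(n, t) = 1 + 42 + 756 = 799.
Step 2: q^n = 7^7 = 823543.
Step 3: Hamming bound ⌊q^n / V_q(n,t)⌋ = ⌊823543/799⌋ = 1030.
Step 4: Compare |C| = 647 to 1030: satisfied.
The claimed |C| lies below the Hamming bound.


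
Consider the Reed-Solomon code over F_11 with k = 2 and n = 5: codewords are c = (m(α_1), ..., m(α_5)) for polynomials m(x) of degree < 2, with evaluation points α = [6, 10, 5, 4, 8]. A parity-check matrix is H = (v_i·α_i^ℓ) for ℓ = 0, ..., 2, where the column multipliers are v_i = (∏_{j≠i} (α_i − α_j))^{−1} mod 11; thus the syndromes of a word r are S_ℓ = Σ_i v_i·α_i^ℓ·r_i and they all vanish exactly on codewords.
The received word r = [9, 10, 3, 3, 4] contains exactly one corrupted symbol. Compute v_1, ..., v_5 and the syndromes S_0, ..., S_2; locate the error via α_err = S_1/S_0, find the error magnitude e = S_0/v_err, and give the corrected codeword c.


S = (9, 1, 5), error at position 3, error magnitude e = 8, c = [9, 10, 6, 3, 4].

Step 1: column multipliers v_i = (∏_{j≠i}(α_i − α_j))^{−1} mod 11.
  i = 1 (α = 6): (6−10)(6−5)(6−4)(6−8) = (−4)·1·2·(−2) = 16 ≡ 5, so v_1 = 5^{−1} = 9 (mod 11).
  i = 2 (α = 10): (10−6)(10−5)(10−4)(10−8) = 4·5·6·2 = 240 ≡ 9, so v_2 = 9^{−1} = 5 (mod 11).
  i = 3 (α = 5): (5−6)(5−10)(5−4)(5−8) = (−1)·(−5)·1·(−3) = −15 ≡ 7, so v_3 = 7^{−1} = 8 (mod 11).
  i = 4 (α = 4): (4−6)(4−10)(4−5)(4−8) = (−2)·(−6)·(−1)·(−4) = 48 ≡ 4, so v_4 = 4^{−1} = 3 (mod 11).
  i = 5 (α = 8): (8−6)(8−10)(8−5)(8−4) = 2·(−2)·3·4 = −48 ≡ 7, so v_5 = 7^{−1} = 8 (mod 11).
  v = [9, 5, 8, 3, 8].
Step 2: syndromes of r = [9, 10, 3, 3, 4] (all sums mod 11).
  S_0 = Σ v_i r_i = 9·9 + 5·10 + 8·3 + 3·3 + 8·4 = 196 ≡ 9.
  S_1 = Σ v_i α_i r_i = 9·6·9 + 5·10·10 + 8·5·3 + 3·4·3 + 8·8·4 = 1398 ≡ 1.
  α_i^2 mod 11 = [3, 1, 3, 5, 9].
  S_2 = Σ v_i α_i^2 r_i = 9·3·9 + 5·1·10 + 8·3·3 + 3·5·3 + 8·9·4 = 698 ≡ 5.
  S = (9, 1, 5) ≠ 0, so r is not a codeword (an error is present).
Step 3: locate the error. For a single error e at position i, S_ℓ = v_i·e·α_i^ℓ, so α_err = S_1/S_0.
  S_0^{−1} = 9^{−1} = 5 (mod 11), so α_err = 1·5 = 5 ≡ 5 = α_3. Error position i = 3.
  Consistency check: S_2/S_1 = 5·1 = 5 ≡ 5 = α_err ✓ (single-error assumption holds).
Step 4: error magnitude e = S_0/v_3 = S_0·∏_{j≠3}(α_3 − α_j) = 9·7 = 63 ≡ 8 (mod 11).
Step 5: correct position 3: c_3 = r_3 − e = 3 − 8 ≡ 6 (mod 11). Hence c = [9, 10, 6, 3, 4].
  Check: interpolating c through the α_i gives m(x) = 2 + 3·x (degree < 2) with m(α_i) = c_i for every i, so c is indeed a codeword.


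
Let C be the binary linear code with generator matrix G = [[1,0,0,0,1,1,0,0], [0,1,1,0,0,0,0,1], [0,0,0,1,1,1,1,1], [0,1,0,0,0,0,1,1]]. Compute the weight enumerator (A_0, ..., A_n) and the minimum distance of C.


Weight distribution: A_0 = 1, A_2 = 1, A_3 = 4, A_4 = 3, A_5 = 4, A_6 = 3. Minimum distance d = 2.

Enumerate all 2^4 = 16 messages m ∈ F_2^4.
For each, compute codeword c = mG in F_2^8, then tally its weight.
  m = 0000 → c = 00000000, weight = 0.
  m = 1000 → c = 10001100, weight = 3.
  m = 0100 → c = 01100001, weight = 3.
  m = 1100 → c = 11101101, weight = 6.
  m = 0010 → c = 00011111, weight = 5.
  m = 1010 → c = 10010011, weight = 4.
  m = 0110 → c = 01111110, weight = 6.
  m = 1110 → c = 11110010, weight = 5.
  m = 0001 → c = 01000011, weight = 3.
  m = 1001 → c = 11001111, weight = 6.
  m = 0101 → c = 00100010, weight = 2.
  m = 1101 → c = 10101110, weight = 5.
  m = 0011 → c = 01011100, weight = 4.
  m = 1011 → c = 11010000, weight = 3.
  m = 0111 → c = 00111101, weight = 5.
  m = 1111 → c = 10110001, weight = 4.
Tally weights:
  weight 0: 1 codewords.
  weight 2: 1 codewords.
  weight 3: 4 codewords.
  weight 4: 3 codewords.
  weight 5: 4 codewords.
  weight 6: 3 codewords.
Minimum distance d = smallest w > 0 with A_w > 0 = 2.
Sanity: Σ A_w = 16 = 2^4 = 16 ✓.


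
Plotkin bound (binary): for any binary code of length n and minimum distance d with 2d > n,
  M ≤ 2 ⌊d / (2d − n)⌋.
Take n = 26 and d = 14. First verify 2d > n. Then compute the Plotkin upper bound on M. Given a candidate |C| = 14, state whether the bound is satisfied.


Plotkin bound M ≤ 14; given |C| = 14 ≤ bound (satisfied).

Check applicability: 2d = 28, n = 26.
2d − n = 2 > 0, so Plotkin applies.
Compute d/(2d−n) = 14/2 ≈ 7.0000.
⌊d/(2d−n)⌋ = 7.
Plotkin bound: M ≤ 2·7 = 14.
Given |C| = 14, check: satisfied.
This |C| is at the Plotkin bound.


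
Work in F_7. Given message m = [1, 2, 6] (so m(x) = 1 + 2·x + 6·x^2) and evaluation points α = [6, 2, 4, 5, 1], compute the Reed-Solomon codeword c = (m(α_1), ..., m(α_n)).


c = [5, 1, 0, 0, 2]

Message polynomial: m(x) = 1 + 2·x + 6·x^2 (mod 7).
For each evaluation point α_i, compute m(α_i) mod 7:
  α_1 = 6: Horner steps 6 → 3 → 5, so m(6) = 5.
  α_2 = 2: Horner steps 6 → 0 → 1, so m(2) = 1.
  α_3 = 4: Horner steps 6 → 5 → 0, so m(4) = 0.
  α_4 = 5: Horner steps 6 → 4 → 0, so m(5) = 0.
  α_5 = 1: Horner steps 6 → 1 → 2, so m(1) = 2.
Codeword c = [5, 1, 0, 0, 2] ∈ F_7^5.


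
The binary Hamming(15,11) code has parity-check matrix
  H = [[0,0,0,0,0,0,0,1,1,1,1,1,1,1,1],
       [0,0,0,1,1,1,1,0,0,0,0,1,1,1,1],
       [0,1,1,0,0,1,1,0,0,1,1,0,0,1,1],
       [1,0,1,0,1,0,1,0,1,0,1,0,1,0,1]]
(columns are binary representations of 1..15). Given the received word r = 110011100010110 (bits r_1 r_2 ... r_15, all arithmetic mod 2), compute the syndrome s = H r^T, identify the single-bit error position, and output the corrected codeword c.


s = (1, 1, 1, 1)^T, error position = 15, corrected codeword c = 110011100010111

Compute s = H r^T mod 2 one row at a time:
  s_1 = 0 + 0 + 0 + 1 + 0 + 1 + 1 + 0 = 3 ≡ 1 (mod 2).
  s_2 = 0 + 1 + 1 + 1 + 0 + 1 + 1 + 0 = 5 ≡ 1 (mod 2).
  s_3 = 1 + 0 + 1 + 1 + 0 + 1 + 1 + 0 = 5 ≡ 1 (mod 2).
  s_4 = 1 + 0 + 1 + 1 + 0 + 1 + 1 + 0 = 5 ≡ 1 (mod 2).
s = (1, 1, 1, 1)^T — this equals column 15 of H (binary 1111), so error is at position 15.
Correct: flip bit 15 of r = 110011100010110 to get c = 110011100010111.


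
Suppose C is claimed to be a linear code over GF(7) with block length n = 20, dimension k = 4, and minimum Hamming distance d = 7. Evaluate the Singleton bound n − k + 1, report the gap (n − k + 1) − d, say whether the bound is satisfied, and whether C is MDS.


Singleton RHS = n − k + 1 = 17, slack = 10, bound satisfied, not MDS.

Singleton bound: d ≤ n − k + 1.
Here n = 20, k = 4, so n − k + 1 = 17.
Given d = 7, check d ≤ 17: YES.
Slack = (n − k + 1) − d = 10.
The code is NOT MDS (slack = 10 > 0).
Description: the claimed parameters are [20, 4, 7]_7; such a code would be non-MDS.


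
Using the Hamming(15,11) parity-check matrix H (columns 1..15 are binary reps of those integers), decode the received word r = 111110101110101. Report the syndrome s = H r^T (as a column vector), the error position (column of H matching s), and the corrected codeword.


s = (1, 1, 0, 0)^T, error position = 12, corrected codeword c = 111110101111101

Compute s = H r^T mod 2 one row at a time:
  s_1 = 0 + 1 + 1 + 1 + 0 + 1 + 0 + 1 = 5 ≡ 1 (mod 2).
  s_2 = 1 + 1 + 0 + 1 + 0 + 1 + 0 + 1 = 5 ≡ 1 (mod 2).
  s_3 = 1 + 1 + 0 + 1 + 1 + 1 + 0 + 1 = 6 ≡ 0 (mod 2).
  s_4 = 1 + 1 + 1 + 1 + 1 + 1 + 1 + 1 = 8 ≡ 0 (mod 2).
s = (1, 1, 0, 0)^T — this equals column 12 of H (binary 1100), so error is at position 12.
Correct: flip bit 12 of r = 111110101110101 to get c = 111110101111101.


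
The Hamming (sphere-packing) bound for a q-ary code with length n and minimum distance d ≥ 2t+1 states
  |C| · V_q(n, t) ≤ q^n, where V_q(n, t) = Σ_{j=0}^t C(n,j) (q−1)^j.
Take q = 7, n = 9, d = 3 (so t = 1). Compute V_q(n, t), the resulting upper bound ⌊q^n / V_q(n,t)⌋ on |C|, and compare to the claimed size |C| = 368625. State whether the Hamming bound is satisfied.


V_q(n, t) = 55, q^n = 40353607, Hamming bound = 733701, |C| = 368625 ≤ bound (satisfied).

Step 1: Compute V_q(n, t) = Σ_{j=0}^1 C(n, j) (q−1)^j.
  j = 0: C(9,0)·(6)^0 = 1·1 = 1.
  j = 1: C(9,1)·(6)^1 = 9·6 = 54.
  V_q(n, t) = 1 + 54 = 55.
Step 2: q^n = 7^9 = 40353607.
Step 3: Hamming bound ⌊q^n / V_q(n,t)⌋ = ⌊40353607/55⌋ = 733701.
Step 4: Compare |C| = 368625 to 733701: satisfied.
The claimed |C| lies below the Hamming bound.


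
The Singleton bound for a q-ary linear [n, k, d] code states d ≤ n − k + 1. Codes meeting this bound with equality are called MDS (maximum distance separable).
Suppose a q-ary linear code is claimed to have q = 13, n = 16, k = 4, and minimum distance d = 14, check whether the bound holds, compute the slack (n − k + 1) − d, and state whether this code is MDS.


Singleton RHS = n − k + 1 = 13, slack = -1, bound violated (no such code; not MDS).

Singleton bound: d ≤ n − k + 1.
Here n = 16, k = 4, so n − k + 1 = 13.
Given d = 14, check d ≤ 13: NO.
Slack = (n − k + 1) − d = -1.
The slack is negative: d = 14 exceeds n − k + 1 = 13 by 1, so the Singleton bound is violated and no linear [16, 4, 14]_13 code can exist. In particular it is not MDS (MDS requires d = n − k + 1 exactly).
Description: the claimed parameters are [16, 4, 14]_13; such a code would be impossible (violates the Singleton bound).


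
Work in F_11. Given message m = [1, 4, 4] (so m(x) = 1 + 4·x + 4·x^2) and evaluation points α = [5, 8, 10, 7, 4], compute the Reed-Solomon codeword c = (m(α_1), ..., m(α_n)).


c = [0, 3, 1, 5, 4]

Message polynomial: m(x) = 1 + 4·x + 4·x^2 (mod 11).
For each evaluation point α_i, compute m(α_i) mod 11:
  α_1 = 5: Horner steps 4 → 2 → 0, so m(5) = 0.
  α_2 = 8: Horner steps 4 → 3 → 3, so m(8) = 3.
  α_3 = 10: Horner steps 4 → 0 → 1, so m(10) = 1.
  α_4 = 7: Horner steps 4 → 10 → 5, so m(7) = 5.
  α_5 = 4: Horner steps 4 → 9 → 4, so m(4) = 4.
Codeword c = [0, 3, 1, 5, 4] ∈ F_11^5.


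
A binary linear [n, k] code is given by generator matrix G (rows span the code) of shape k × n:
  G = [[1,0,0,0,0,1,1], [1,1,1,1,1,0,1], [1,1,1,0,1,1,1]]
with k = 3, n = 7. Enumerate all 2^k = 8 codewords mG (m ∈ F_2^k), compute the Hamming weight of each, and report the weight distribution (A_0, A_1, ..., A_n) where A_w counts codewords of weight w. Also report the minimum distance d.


Weight distribution: A_0 = 1, A_2 = 1, A_3 = 3, A_5 = 1, A_6 = 2. Minimum distance d = 2.

Enumerate all 2^3 = 8 messages m ∈ F_2^3.
For each, compute codeword c = mG in F_2^7, then tally its weight.
  m = 000 → c = 0000000, weight = 0.
  m = 100 → c = 1000011, weight = 3.
  m = 010 → c = 1111101, weight = 6.
  m = 110 → c = 0111110, weight = 5.
  m = 001 → c = 1110111, weight = 6.
  m = 101 → c = 0110100, weight = 3.
  m = 011 → c = 0001010, weight = 2.
  m = 111 → c = 1001001, weight = 3.
Tally weights:
  weight 0: 1 codewords.
  weight 2: 1 codewords.
  weight 3: 3 codewords.
  weight 5: 1 codewords.
  weight 6: 2 codewords.
Minimum distance d = smallest w > 0 with A_w > 0 = 2.
Sanity: Σ A_w = 8 = 2^3 = 8 ✓.


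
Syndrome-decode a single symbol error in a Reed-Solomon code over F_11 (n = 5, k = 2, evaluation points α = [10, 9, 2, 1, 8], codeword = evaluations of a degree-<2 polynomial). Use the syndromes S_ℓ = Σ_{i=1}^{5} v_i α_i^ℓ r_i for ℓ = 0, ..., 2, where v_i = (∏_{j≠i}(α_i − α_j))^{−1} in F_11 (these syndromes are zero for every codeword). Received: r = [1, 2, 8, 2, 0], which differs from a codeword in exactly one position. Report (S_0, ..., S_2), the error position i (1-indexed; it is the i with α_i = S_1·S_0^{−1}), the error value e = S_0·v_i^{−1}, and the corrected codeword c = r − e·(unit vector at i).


S = (4, 3, 5), error at position 2, error magnitude e = 7, c = [1, 6, 8, 2, 0].

Step 1: column multipliers v_i = (∏_{j≠i}(α_i − α_j))^{−1} mod 11.
  i = 1 (α = 10): (10−9)(10−2)(10−1)(10−8) = 1·8·9·2 = 144 ≡ 1, so v_1 = 1^{−1} = 1 (mod 11).
  i = 2 (α = 9): (9−10)(9−2)(9−1)(9−8) = (−1)·7·8·1 = −56 ≡ 10, so v_2 = 10^{−1} = 10 (mod 11).
  i = 3 (α = 2): (2−10)(2−9)(2−1)(2−8) = (−8)·(−7)·1·(−6) = −336 ≡ 5, so v_3 = 5^{−1} = 9 (mod 11).
  i = 4 (α = 1): (1−10)(1−9)(1−2)(1−8) = (−9)·(−8)·(−1)·(−7) = 504 ≡ 9, so v_4 = 9^{−1} = 5 (mod 11).
  i = 5 (α = 8): (8−10)(8−9)(8−2)(8−1) = (−2)·(−1)·6·7 = 84 ≡ 7, so v_5 = 7^{−1} = 8 (mod 11).
  v = [1, 10, 9, 5, 8].
Step 2: syndromes of r = [1, 2, 8, 2, 0] (all sums mod 11).
  S_0 = Σ v_i r_i = 1·1 + 10·2 + 9·8 + 5·2 + 8·0 = 103 ≡ 4.
  S_1 = Σ v_i α_i r_i = 1·10·1 + 10·9·2 + 9·2·8 + 5·1·2 + 8·8·0 = 344 ≡ 3.
  α_i^2 mod 11 = [1, 4, 4, 1, 9].
  S_2 = Σ v_i α_i^2 r_i = 1·1·1 + 10·4·2 + 9·4·8 + 5·1·2 + 8·9·0 = 379 ≡ 5.
  S = (4, 3, 5) ≠ 0, so r is not a codeword (an error is present).
Step 3: locate the error. For a single error e at position i, S_ℓ = v_i·e·α_i^ℓ, so α_err = S_1/S_0.
  S_0^{−1} = 4^{−1} = 3 (mod 11), so α_err = 3·3 = 9 ≡ 9 = α_2. Error position i = 2.
  Consistency check: S_2/S_1 = 5·4 = 20 ≡ 9 = α_err ✓ (single-error assumption holds).
Step 4: error magnitude e = S_0/v_2 = S_0·∏_{j≠2}(α_2 − α_j) = 4·10 = 40 ≡ 7 (mod 11).
Step 5: correct position 2: c_2 = r_2 − e = 2 − 7 ≡ 6 (mod 11). Hence c = [1, 6, 8, 2, 0].
  Check: interpolating c through the α_i gives m(x) = 7 + 6·x (degree < 2) with m(α_i) = c_i for every i, so c is indeed a codeword.


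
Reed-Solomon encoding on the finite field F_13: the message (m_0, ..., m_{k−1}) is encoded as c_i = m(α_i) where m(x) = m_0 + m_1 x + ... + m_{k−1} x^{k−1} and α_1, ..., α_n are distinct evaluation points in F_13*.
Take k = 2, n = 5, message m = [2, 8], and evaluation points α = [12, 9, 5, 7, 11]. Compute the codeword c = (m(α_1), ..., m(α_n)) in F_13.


c = [7, 9, 3, 6, 12]

Message polynomial: m(x) = 2 + 8·x (mod 13).
For each evaluation point α_i, compute m(α_i) mod 13:
  α_1 = 12: Horner steps 8 → 7, so m(12) = 7.
  α_2 = 9: Horner steps 8 → 9, so m(9) = 9.
  α_3 = 5: Horner steps 8 → 3, so m(5) = 3.
  α_4 = 7: Horner steps 8 → 6, so m(7) = 6.
  α_5 = 11: Horner steps 8 → 12, so m(11) = 12.
Codeword c = [7, 9, 3, 6, 12] ∈ F_13^5.


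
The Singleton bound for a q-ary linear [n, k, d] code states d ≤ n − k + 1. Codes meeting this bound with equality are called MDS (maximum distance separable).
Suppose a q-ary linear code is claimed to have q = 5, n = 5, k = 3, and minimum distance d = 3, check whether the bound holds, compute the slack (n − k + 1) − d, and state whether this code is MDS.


Singleton RHS = n − k + 1 = 3, slack = 0, bound satisfied, MDS.

Singleton bound: d ≤ n − k + 1.
Here n = 5, k = 3, so n − k + 1 = 3.
Given d = 3, check d ≤ 3: YES.
Slack = (n − k + 1) − d = 0.
The code is MDS (slack = 0).
Description: the claimed parameters are [5, 3, 3]_5; such a code would be MDS (meets Singleton bound).


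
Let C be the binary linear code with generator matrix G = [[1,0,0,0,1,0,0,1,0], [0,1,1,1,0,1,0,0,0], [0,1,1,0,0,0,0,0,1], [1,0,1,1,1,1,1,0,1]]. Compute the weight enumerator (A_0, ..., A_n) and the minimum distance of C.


Weight distribution: A_0 = 1, A_3 = 4, A_4 = 3, A_5 = 2, A_6 = 4, A_7 = 2. Minimum distance d = 3.

Enumerate all 2^4 = 16 messages m ∈ F_2^4.
For each, compute codeword c = mG in F_2^9, then tally its weight.
  m = 0000 → c = 000000000, weight = 0.
  m = 1000 → c = 100010010, weight = 3.
  m = 0100 → c = 011101000, weight = 4.
  m = 1100 → c = 111111010, weight = 7.
  m = 0010 → c = 011000001, weight = 3.
  m = 1010 → c = 111010011, weight = 6.
  m = 0110 → c = 000101001, weight = 3.
  m = 1110 → c = 100111011, weight = 6.
  m = 0001 → c = 101111101, weight = 7.
  m = 1001 → c = 001101111, weight = 6.
  m = 0101 → c = 110010101, weight = 5.
  m = 1101 → c = 010000111, weight = 4.
  m = 0011 → c = 110111100, weight = 6.
  m = 1011 → c = 010101110, weight = 5.
  m = 0111 → c = 101010100, weight = 4.
  m = 1111 → c = 001000110, weight = 3.
Tally weights:
  weight 0: 1 codewords.
  weight 3: 4 codewords.
  weight 4: 3 codewords.
  weight 5: 2 codewords.
  weight 6: 4 codewords.
  weight 7: 2 codewords.
Minimum distance d = smallest w > 0 with A_w > 0 = 3.
Sanity: Σ A_w = 16 = 2^4 = 16 ✓.


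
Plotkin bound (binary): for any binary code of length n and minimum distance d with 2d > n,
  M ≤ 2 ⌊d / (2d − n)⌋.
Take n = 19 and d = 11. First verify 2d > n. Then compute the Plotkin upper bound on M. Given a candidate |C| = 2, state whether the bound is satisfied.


Plotkin bound M ≤ 6; given |C| = 2 ≤ bound (satisfied).

Check applicability: 2d = 22, n = 19.
2d − n = 3 > 0, so Plotkin applies.
Compute d/(2d−n) = 11/3 ≈ 3.6667.
⌊d/(2d−n)⌋ = 3.
Plotkin bound: M ≤ 2·3 = 6.
Given |C| = 2, check: satisfied.
This |C| is below the Plotkin bound.


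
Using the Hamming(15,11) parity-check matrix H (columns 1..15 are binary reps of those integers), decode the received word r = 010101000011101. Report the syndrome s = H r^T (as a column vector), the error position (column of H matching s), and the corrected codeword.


s = (0, 1, 0, 1)^T, error position = 5, corrected codeword c = 010111000011101

Compute s = H r^T mod 2 one row at a time:
  s_1 = 0 + 0 + 0 + 1 + 1 + 1 + 0 + 1 = 4 ≡ 0 (mod 2).
  s_2 = 1 + 0 + 1 + 0 + 1 + 1 + 0 + 1 = 5 ≡ 1 (mod 2).
  s_3 = 1 + 0 + 1 + 0 + 0 + 1 + 0 + 1 = 4 ≡ 0 (mod 2).
  s_4 = 0 + 0 + 0 + 0 + 0 + 1 + 1 + 1 = 3 ≡ 1 (mod 2).
s = (0, 1, 0, 1)^T — this equals column 5 of H (binary 0101), so error is at position 5.
Correct: flip bit 5 of r = 010101000011101 to get c = 010111000011101.


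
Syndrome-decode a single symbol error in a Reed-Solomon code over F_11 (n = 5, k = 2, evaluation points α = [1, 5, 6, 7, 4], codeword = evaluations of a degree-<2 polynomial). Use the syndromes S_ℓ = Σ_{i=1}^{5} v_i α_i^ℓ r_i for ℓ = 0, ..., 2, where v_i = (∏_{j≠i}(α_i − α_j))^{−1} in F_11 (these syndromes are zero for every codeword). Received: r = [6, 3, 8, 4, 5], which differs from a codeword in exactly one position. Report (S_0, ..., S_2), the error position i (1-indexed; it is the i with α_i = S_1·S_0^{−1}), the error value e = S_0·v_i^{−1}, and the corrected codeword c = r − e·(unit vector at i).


S = (3, 4, 9), error at position 2, error magnitude e = 2, c = [6, 1, 8, 4, 5].

Step 1: column multipliers v_i = (∏_{j≠i}(α_i − α_j))^{−1} mod 11.
  i = 1 (α = 1): (1−5)(1−6)(1−7)(1−4) = (−4)·(−5)·(−6)·(−3) = 360 ≡ 8, so v_1 = 8^{−1} = 7 (mod 11).
  i = 2 (α = 5): (5−1)(5−6)(5−7)(5−4) = 4·(−1)·(−2)·1 = 8 ≡ 8, so v_2 = 8^{−1} = 7 (mod 11).
  i = 3 (α = 6): (6−1)(6−5)(6−7)(6−4) = 5·1·(−1)·2 = −10 ≡ 1, so v_3 = 1^{−1} = 1 (mod 11).
  i = 4 (α = 7): (7−1)(7−5)(7−6)(7−4) = 6·2·1·3 = 36 ≡ 3, so v_4 = 3^{−1} = 4 (mod 11).
  i = 5 (α = 4): (4−1)(4−5)(4−6)(4−7) = 3·(−1)·(−2)·(−3) = −18 ≡ 4, so v_5 = 4^{−1} = 3 (mod 11).
  v = [7, 7, 1, 4, 3].
Step 2: syndromes of r = [6, 3, 8, 4, 5] (all sums mod 11).
  S_0 = Σ v_i r_i = 7·6 + 7·3 + 1·8 + 4·4 + 3·5 = 102 ≡ 3.
  S_1 = Σ v_i α_i r_i = 7·1·6 + 7·5·3 + 1·6·8 + 4·7·4 + 3·4·5 = 367 ≡ 4.
  α_i^2 mod 11 = [1, 3, 3, 5, 5].
  S_2 = Σ v_i α_i^2 r_i = 7·1·6 + 7·3·3 + 1·3·8 + 4·5·4 + 3·5·5 = 284 ≡ 9.
  S = (3, 4, 9) ≠ 0, so r is not a codeword (an error is present).
Step 3: locate the error. For a single error e at position i, S_ℓ = v_i·e·α_i^ℓ, so α_err = S_1/S_0.
  S_0^{−1} = 3^{−1} = 4 (mod 11), so α_err = 4·4 = 16 ≡ 5 = α_2. Error position i = 2.
  Consistency check: S_2/S_1 = 9·3 = 27 ≡ 5 = α_err ✓ (single-error assumption holds).
Step 4: error magnitude e = S_0/v_2 = S_0·∏_{j≠2}(α_2 − α_j) = 3·8 = 24 ≡ 2 (mod 11).
Step 5: correct position 2: c_2 = r_2 − e = 3 − 2 ≡ 1 (mod 11). Hence c = [6, 1, 8, 4, 5].
  Check: interpolating c through the α_i gives m(x) = 10 + 7·x (degree < 2) with m(α_i) = c_i for every i, so c is indeed a codeword.


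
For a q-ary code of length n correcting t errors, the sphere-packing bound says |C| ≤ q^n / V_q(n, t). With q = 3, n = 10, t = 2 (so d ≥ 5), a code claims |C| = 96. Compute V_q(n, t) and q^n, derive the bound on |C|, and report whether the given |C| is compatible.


V_q(n, t) = 201, q^n = 59049, Hamming bound = 293, |C| = 96 ≤ bound (satisfied).

Step 1: Compute V_q(n, t) = Σ_{j=0}^2 C(n, j) (q−1)^j.
  j = 0: C(10,0)·(2)^0 = 1·1 = 1.
  j = 1: C(10,1)·(2)^1 = 10·2 = 20.
  j = 2: C(10,2)·(2)^2 = 45·4 = 180.
  V_q(n, t) = 1 + 20 + 180 = 201.
Step 2: q^n = 3^10 = 59049.
Step 3: Hamming bound ⌊q^n / V_q(n,t)⌋ = ⌊59049/201⌋ = 293.
Step 4: Compare |C| = 96 to 293: satisfied.
The claimed |C| lies below the Hamming bound.


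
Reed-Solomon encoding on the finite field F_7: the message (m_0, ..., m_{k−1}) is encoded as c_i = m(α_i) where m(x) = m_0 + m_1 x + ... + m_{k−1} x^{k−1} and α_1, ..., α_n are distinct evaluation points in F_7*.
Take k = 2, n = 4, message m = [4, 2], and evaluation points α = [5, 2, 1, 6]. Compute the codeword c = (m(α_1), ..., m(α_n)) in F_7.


c = [0, 1, 6, 2]

Message polynomial: m(x) = 4 + 2·x (mod 7).
For each evaluation point α_i, compute m(α_i) mod 7:
  α_1 = 5: Horner steps 2 → 0, so m(5) = 0.
  α_2 = 2: Horner steps 2 → 1, so m(2) = 1.
  α_3 = 1: Horner steps 2 → 6, so m(1) = 6.
  α_4 = 6: Horner steps 2 → 2, so m(6) = 2.
Codeword c = [0, 1, 6, 2] ∈ F_7^4.


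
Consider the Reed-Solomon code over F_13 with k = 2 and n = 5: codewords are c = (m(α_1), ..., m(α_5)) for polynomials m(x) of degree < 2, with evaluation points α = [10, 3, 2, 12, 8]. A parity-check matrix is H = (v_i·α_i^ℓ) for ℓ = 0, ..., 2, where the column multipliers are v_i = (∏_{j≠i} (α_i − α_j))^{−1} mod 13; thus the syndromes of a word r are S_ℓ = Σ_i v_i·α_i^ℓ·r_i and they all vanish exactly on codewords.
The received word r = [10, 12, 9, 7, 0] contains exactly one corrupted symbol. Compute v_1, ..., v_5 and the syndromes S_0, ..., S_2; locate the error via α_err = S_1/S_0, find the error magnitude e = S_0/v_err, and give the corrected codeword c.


S = (5, 2, 6), error at position 2, error magnitude e = 11, c = [10, 1, 9, 7, 0].

Step 1: column multipliers v_i = (∏_{j≠i}(α_i − α_j))^{−1} mod 13.
  i = 1 (α = 10): (10−3)(10−2)(10−12)(10−8) = 7·8·(−2)·2 = −224 ≡ 10, so v_1 = 10^{−1} = 4 (mod 13).
  i = 2 (α = 3): (3−10)(3−2)(3−12)(3−8) = (−7)·1·(−9)·(−5) = −315 ≡ 10, so v_2 = 10^{−1} = 4 (mod 13).
  i = 3 (α = 2): (2−10)(2−3)(2−12)(2−8) = (−8)·(−1)·(−10)·(−6) = 480 ≡ 12, so v_3 = 12^{−1} = 12 (mod 13).
  i = 4 (α = 12): (12−10)(12−3)(12−2)(12−8) = 2·9·10·4 = 720 ≡ 5, so v_4 = 5^{−1} = 8 (mod 13).
  i = 5 (α = 8): (8−10)(8−3)(8−2)(8−12) = (−2)·5·6·(−4) = 240 ≡ 6, so v_5 = 6^{−1} = 11 (mod 13).
  v = [4, 4, 12, 8, 11].
Step 2: syndromes of r = [10, 12, 9, 7, 0] (all sums mod 13).
  S_0 = Σ v_i r_i = 4·10 + 4·12 + 12·9 + 8·7 + 11·0 = 252 ≡ 5.
  S_1 = Σ v_i α_i r_i = 4·10·10 + 4·3·12 + 12·2·9 + 8·12·7 + 11·8·0 = 1432 ≡ 2.
  α_i^2 mod 13 = [9, 9, 4, 1, 12].
  S_2 = Σ v_i α_i^2 r_i = 4·9·10 + 4·9·12 + 12·4·9 + 8·1·7 + 11·12·0 = 1280 ≡ 6.
  S = (5, 2, 6) ≠ 0, so r is not a codeword (an error is present).
Step 3: locate the error. For a single error e at position i, S_ℓ = v_i·e·α_i^ℓ, so α_err = S_1/S_0.
  S_0^{−1} = 5^{−1} = 8 (mod 13), so α_err = 2·8 = 16 ≡ 3 = α_2. Error position i = 2.
  Consistency check: S_2/S_1 = 6·7 = 42 ≡ 3 = α_err ✓ (single-error assumption holds).
Step 4: error magnitude e = S_0/v_2 = S_0·∏_{j≠2}(α_2 − α_j) = 5·10 = 50 ≡ 11 (mod 13).
Step 5: correct position 2: c_2 = r_2 − e = 12 − 11 ≡ 1 (mod 13). Hence c = [10, 1, 9, 7, 0].
  Check: interpolating c through the α_i gives m(x) = 12 + 5·x (degree < 2) with m(α_i) = c_i for every i, so c is indeed a codeword.


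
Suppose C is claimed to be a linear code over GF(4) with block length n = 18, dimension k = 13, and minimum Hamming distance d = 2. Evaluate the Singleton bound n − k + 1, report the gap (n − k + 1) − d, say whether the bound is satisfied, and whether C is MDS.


Singleton RHS = n − k + 1 = 6, slack = 4, bound satisfied, not MDS.

Singleton bound: d ≤ n − k + 1.
Here n = 18, k = 13, so n − k + 1 = 6.
Given d = 2, check d ≤ 6: YES.
Slack = (n − k + 1) − d = 4.
The code is NOT MDS (slack = 4 > 0).
Description: the claimed parameters are [18, 13, 2]_4; such a code would be non-MDS.


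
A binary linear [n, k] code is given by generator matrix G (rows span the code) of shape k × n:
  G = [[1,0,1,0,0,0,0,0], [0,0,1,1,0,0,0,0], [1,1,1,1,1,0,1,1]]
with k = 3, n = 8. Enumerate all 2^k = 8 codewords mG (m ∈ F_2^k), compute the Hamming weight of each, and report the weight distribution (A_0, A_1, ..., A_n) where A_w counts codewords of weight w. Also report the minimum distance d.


Weight distribution: A_0 = 1, A_2 = 3, A_5 = 3, A_7 = 1. Minimum distance d = 2.

Enumerate all 2^3 = 8 messages m ∈ F_2^3.
For each, compute codeword c = mG in F_2^8, then tally its weight.
  m = 000 → c = 00000000, weight = 0.
  m = 100 → c = 10100000, weight = 2.
  m = 010 → c = 00110000, weight = 2.
  m = 110 → c = 10010000, weight = 2.
  m = 001 → c = 11111011, weight = 7.
  m = 101 → c = 01011011, weight = 5.
  m = 011 → c = 11001011, weight = 5.
  m = 111 → c = 01101011, weight = 5.
Tally weights:
  weight 0: 1 codewords.
  weight 2: 3 codewords.
  weight 5: 3 codewords.
  weight 7: 1 codewords.
Minimum distance d = smallest w > 0 with A_w > 0 = 2.
Sanity: Σ A_w = 8 = 2^3 = 8 ✓.
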